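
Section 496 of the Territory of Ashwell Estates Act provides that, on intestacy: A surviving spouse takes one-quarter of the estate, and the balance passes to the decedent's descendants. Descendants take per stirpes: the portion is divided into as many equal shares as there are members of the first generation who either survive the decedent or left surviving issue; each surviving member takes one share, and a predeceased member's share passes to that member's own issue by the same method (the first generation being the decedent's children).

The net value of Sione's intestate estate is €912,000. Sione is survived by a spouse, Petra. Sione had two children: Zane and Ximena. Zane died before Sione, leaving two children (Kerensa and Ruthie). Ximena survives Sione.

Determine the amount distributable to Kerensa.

Petra takes one-quarter of €912,000 = €228,000. The remaining €684,000 passes to the descendants.
The descendants' portion (€684,000) is divided into 2 shares of €342,000: Ximena takes €342,000; Zane's €342,000 share passes to Zane's issue.
Zane's share (€342,000) is divided into 2 shares of €171,000: Kerensa and Ruthie each take €171,000.

Kerensa receives €171,000.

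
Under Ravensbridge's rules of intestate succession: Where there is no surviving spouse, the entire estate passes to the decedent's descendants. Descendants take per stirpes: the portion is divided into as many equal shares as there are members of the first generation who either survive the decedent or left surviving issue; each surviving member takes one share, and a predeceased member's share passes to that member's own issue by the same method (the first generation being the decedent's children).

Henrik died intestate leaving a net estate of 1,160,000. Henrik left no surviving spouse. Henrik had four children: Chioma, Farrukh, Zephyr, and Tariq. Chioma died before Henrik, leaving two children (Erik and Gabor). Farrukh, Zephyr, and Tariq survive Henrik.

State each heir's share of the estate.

Erik: 145,000; Gabor: 145,000; Farrukh: 290,000; Zephyr: 290,000; Tariq: 290,000

The entire 1,160,000 passes to the descendants.
That amount (1,160,000) is divided into 4 shares of 290,000: Farrukh, Zephyr, and Tariq each take 290,000; Chioma's 290,000 share passes to Chioma's issue.
Chioma's share (290,000) is divided into 2 shares of 145,000: Erik and Gabor each take 145,000.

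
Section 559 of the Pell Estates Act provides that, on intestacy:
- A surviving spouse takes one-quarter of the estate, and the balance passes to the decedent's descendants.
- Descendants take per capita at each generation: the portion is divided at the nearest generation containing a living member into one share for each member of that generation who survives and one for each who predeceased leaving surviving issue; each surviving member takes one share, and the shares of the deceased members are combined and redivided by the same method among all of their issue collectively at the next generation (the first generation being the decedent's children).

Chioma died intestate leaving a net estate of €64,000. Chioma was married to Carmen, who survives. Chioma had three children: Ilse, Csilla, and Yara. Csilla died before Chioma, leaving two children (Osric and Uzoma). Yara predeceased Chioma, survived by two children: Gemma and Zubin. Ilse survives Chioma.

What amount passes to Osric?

Carmen takes one-quarter of €64,000 = €16,000. The remaining €48,000 passes to the descendants.
The descendants' portion (€48,000) is divided at the children's generation into 3 shares of €16,000. Ilse takes €16,000. The 2 shares of the deceased (Csilla and Yara) are combined into a pool of €32,000.
That pool (€32,000) is divided at the grandchildren's generation equally among Osric, Uzoma, Gemma, and Zubin: €8,000 each.

Osric receives €8,000.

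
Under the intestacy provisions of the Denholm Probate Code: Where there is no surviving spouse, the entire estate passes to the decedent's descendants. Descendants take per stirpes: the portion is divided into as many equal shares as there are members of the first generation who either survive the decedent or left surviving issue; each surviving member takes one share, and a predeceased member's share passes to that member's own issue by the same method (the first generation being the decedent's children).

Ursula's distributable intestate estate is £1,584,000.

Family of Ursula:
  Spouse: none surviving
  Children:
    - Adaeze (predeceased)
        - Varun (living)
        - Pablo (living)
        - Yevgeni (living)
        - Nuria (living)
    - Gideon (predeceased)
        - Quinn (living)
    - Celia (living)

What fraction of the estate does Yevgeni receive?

Yevgeni receives 1/12 of the estate.

The entire £1,584,000 passes to the descendants.
That amount (£1,584,000) is divided into 3 shares of £528,000: Celia takes £528,000; Adaeze's £528,000 share passes to Adaeze's issue; Gideon's £528,000 share passes to Gideon's issue.
Adaeze's share (£528,000) is divided into 4 shares of £132,000: Varun, Pablo, Yevgeni, and Nuria each take £132,000.
Gideon's share (£528,000) passes entirely to Quinn.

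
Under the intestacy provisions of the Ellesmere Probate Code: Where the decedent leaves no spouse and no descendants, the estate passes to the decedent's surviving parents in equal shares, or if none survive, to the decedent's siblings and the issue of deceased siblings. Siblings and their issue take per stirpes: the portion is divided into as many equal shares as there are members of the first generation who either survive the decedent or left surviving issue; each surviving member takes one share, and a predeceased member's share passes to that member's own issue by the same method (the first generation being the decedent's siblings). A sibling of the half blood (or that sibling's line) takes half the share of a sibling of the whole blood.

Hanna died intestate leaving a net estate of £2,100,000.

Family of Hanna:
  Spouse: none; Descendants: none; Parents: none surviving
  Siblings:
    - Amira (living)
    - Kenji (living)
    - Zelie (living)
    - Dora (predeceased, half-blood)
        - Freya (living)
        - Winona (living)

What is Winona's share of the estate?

The entire £2,100,000 passes to the siblings and their issue.
Counting each half-blood sibling's line as half a unit, there are 7/2 units in £2,100,000, so one unit is £600,000. Whole-blood lines (Amira, Kenji, and Zelie) take £600,000 each; half-blood lines (Dora) take £300,000 each.
Dora's share (£300,000) is divided into 2 shares of £150,000: Freya and Winona each take £150,000.

Winona receives £150,000.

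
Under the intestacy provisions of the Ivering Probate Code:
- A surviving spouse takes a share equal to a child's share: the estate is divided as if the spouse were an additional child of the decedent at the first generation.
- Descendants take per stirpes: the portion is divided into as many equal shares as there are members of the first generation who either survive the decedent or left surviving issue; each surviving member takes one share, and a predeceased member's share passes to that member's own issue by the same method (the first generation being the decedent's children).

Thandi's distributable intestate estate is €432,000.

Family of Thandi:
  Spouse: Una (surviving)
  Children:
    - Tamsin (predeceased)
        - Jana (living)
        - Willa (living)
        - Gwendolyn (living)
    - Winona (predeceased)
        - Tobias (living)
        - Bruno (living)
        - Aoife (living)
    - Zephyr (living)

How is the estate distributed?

The spouse counts as an additional share at the children's level, so there are 4 primary shares of €108,000. Una takes one such share (€108,000).
The children's combined portion (€324,000) is divided into 3 shares of €108,000: Zephyr takes €108,000; Tamsin's €108,000 share passes to Tamsin's issue; Winona's €108,000 share passes to Winona's issue.
Tamsin's share (€108,000) is divided into 3 shares of €36,000: Jana, Willa, and Gwendolyn each take €36,000.
Winona's share (€108,000) is divided into 3 shares of €36,000: Tobias, Bruno, and Aoife each take €36,000.

Una: €108,000; Jana: €36,000; Willa: €36,000; Gwendolyn: €36,000; Tobias: €36,000; Bruno: €36,000; Aoife: €36,000; Zephyr: €108,000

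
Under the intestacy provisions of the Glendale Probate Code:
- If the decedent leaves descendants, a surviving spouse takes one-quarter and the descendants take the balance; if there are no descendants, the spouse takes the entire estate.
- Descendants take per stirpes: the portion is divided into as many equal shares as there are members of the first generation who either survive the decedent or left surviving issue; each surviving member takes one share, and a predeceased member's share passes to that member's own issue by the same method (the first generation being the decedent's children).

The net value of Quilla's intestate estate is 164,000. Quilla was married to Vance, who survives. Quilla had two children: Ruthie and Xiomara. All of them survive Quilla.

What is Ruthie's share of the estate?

Vance takes one-quarter of 164,000 = 41,000. The remaining 123,000 passes to the descendants.
The descendants' portion (123,000) is divided into 2 shares of 61,500: Ruthie and Xiomara each take 61,500.

Ruthie receives 61,500.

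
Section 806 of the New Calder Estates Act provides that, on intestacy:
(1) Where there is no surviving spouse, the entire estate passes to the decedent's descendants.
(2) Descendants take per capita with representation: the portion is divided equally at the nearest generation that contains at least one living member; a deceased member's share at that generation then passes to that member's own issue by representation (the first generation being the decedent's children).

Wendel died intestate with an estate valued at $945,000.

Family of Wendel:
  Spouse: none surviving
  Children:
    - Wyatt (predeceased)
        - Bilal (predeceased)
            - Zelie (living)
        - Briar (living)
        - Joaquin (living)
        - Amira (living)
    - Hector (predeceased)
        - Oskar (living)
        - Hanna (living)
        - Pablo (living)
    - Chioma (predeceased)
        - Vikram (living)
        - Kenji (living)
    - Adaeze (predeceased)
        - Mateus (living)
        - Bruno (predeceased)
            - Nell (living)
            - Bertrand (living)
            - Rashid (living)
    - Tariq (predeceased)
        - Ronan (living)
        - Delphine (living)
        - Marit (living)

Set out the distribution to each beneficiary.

Zelie: $67,500; Briar: $67,500; Joaquin: $67,500; Amira: $67,500; Oskar: $67,500; Hanna: $67,500; Pablo: $67,500; Vikram: $67,500; Kenji: $67,500; Mateus: $67,500; Nell: $22,500; Bertrand: $22,500; Rashid: $22,500; Ronan: $67,500; Delphine: $67,500; Marit: $67,500

The entire $945,000 passes to the descendants.
No child survives, so the initial division is made at the grandchildren's generation.
That amount ($945,000) is divided into 14 shares of $67,500: Briar, Joaquin, Amira, Oskar, Hanna, Pablo, Vikram, Kenji, Mateus, Ronan, Delphine, and Marit each take $67,500; Bilal's $67,500 share passes to Bilal's issue; Bruno's $67,500 share passes to Bruno's issue.
Bilal's share ($67,500) passes entirely to Zelie.
Bruno's share ($67,500) is divided into 3 shares of $22,500: Nell, Bertrand, and Rashid each take $22,500.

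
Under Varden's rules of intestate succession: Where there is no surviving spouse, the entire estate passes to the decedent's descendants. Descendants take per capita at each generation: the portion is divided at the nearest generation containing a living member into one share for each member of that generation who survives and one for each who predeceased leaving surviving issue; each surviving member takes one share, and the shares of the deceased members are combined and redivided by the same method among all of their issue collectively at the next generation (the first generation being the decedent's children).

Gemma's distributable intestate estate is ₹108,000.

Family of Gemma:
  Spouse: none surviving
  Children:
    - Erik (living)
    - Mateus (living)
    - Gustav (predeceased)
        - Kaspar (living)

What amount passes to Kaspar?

The entire ₹108,000 passes to the descendants.
That amount (₹108,000) is divided at the children's generation into 3 shares of ₹36,000. Erik and Mateus each take ₹36,000. The remaining share for the deceased Gustav (₹36,000) is carried to the next generation.
That pool (₹36,000) passes entirely to Kaspar, the sole taker at the grandchildren's generation.

Kaspar receives ₹36,000.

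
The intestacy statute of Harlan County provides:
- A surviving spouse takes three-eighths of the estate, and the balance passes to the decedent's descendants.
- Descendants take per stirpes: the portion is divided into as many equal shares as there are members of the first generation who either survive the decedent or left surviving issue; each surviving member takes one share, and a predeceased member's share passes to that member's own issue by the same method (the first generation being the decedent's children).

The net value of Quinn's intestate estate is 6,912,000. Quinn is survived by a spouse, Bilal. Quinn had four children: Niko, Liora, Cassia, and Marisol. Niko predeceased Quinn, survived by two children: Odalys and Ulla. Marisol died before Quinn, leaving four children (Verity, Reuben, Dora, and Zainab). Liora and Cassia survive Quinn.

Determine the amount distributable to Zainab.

Bilal takes three-eighths of 6,912,000 = 2,592,000. The remaining 4,320,000 passes to the descendants.
The descendants' portion (4,320,000) is divided into 4 shares of 1,080,000: Liora and Cassia each take 1,080,000; Niko's 1,080,000 share passes to Niko's issue; Marisol's 1,080,000 share passes to Marisol's issue.
Niko's share (1,080,000) is divided into 2 shares of 540,000: Odalys and Ulla each take 540,000.
Marisol's share (1,080,000) is divided into 4 shares of 270,000: Verity, Reuben, Dora, and Zainab each take 270,000.

Zainab receives 270,000.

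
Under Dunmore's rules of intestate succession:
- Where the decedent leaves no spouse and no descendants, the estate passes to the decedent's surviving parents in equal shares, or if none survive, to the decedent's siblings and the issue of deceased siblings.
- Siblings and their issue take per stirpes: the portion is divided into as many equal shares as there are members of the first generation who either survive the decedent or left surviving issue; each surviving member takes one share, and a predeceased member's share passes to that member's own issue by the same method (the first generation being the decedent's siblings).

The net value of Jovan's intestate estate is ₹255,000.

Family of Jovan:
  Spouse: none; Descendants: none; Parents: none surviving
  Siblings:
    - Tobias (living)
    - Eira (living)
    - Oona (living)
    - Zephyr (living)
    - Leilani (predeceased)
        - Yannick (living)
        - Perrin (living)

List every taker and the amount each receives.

The entire ₹255,000 passes to the siblings and their issue.
That amount (₹255,000) is divided into 5 shares of ₹51,000: Tobias, Eira, Oona, and Zephyr each take ₹51,000; Leilani's ₹51,000 share passes to Leilani's issue.
Leilani's share (₹51,000) is divided into 2 shares of ₹25,500: Yannick and Perrin each take ₹25,500.

Tobias: ₹51,000; Eira: ₹51,000; Oona: ₹51,000; Zephyr: ₹51,000; Yannick: ₹25,500; Perrin: ₹25,500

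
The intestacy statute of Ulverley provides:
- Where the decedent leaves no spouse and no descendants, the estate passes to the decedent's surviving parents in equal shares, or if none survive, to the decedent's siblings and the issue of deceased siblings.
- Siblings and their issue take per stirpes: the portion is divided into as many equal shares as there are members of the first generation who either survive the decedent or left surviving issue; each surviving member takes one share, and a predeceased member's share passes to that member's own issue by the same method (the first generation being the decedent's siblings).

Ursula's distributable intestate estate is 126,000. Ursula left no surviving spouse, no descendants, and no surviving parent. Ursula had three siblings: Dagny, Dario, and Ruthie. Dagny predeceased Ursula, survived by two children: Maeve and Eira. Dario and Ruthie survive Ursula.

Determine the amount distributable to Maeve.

Maeve receives 21,000.

The entire 126,000 passes to the siblings and their issue.
That amount (126,000) is divided into 3 shares of 42,000: Dario and Ruthie each take 42,000; Dagny's 42,000 share passes to Dagny's issue.
Dagny's share (42,000) is divided into 2 shares of 21,000: Maeve and Eira each take 21,000.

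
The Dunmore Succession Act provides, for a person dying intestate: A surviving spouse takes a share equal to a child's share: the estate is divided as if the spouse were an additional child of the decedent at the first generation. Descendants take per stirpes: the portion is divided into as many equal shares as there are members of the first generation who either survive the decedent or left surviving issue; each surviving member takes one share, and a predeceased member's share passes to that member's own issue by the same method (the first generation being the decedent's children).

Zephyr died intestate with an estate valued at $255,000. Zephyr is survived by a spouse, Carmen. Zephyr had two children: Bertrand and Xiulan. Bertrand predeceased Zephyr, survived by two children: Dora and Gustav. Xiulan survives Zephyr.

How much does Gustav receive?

The spouse counts as an additional share at the children's level, so there are 3 primary shares of $85,000. Carmen takes one such share ($85,000).
The children's combined portion ($170,000) is divided into 2 shares of $85,000: Xiulan takes $85,000; Bertrand's $85,000 share passes to Bertrand's issue.
Bertrand's share ($85,000) is divided into 2 shares of $42,500: Dora and Gustav each take $42,500.

Gustav receives $42,500.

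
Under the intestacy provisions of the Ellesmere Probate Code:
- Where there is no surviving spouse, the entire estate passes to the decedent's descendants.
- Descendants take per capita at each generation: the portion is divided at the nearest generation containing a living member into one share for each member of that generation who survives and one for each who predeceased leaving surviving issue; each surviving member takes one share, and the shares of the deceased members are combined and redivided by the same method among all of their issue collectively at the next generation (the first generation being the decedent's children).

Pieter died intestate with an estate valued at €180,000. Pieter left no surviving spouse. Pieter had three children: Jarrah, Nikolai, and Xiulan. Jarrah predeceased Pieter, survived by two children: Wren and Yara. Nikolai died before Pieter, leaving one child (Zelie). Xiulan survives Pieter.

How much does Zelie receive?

The entire €180,000 passes to the descendants.
That amount (€180,000) is divided at the children's generation into 3 shares of €60,000. Xiulan takes €60,000. The 2 shares of the deceased (Jarrah and Nikolai) are combined into a pool of €120,000.
That pool (€120,000) is divided at the grandchildren's generation equally among Wren, Yara, and Zelie: €40,000 each.

Zelie receives €40,000.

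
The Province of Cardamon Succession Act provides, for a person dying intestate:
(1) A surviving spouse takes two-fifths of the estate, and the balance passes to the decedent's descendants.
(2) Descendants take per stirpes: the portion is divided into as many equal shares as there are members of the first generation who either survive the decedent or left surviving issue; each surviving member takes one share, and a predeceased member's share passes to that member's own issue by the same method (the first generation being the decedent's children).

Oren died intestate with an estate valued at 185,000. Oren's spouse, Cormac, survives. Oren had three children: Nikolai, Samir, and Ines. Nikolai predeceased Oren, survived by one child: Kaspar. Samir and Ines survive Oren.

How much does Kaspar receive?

Kaspar receives 37,000.

Cormac takes two-fifths of 185,000 = 74,000. The remaining 111,000 passes to the descendants.
The descendants' portion (111,000) is divided into 3 shares of 37,000: Samir and Ines each take 37,000; Nikolai's 37,000 share passes to Nikolai's issue.
Nikolai's share (37,000) passes entirely to Kaspar.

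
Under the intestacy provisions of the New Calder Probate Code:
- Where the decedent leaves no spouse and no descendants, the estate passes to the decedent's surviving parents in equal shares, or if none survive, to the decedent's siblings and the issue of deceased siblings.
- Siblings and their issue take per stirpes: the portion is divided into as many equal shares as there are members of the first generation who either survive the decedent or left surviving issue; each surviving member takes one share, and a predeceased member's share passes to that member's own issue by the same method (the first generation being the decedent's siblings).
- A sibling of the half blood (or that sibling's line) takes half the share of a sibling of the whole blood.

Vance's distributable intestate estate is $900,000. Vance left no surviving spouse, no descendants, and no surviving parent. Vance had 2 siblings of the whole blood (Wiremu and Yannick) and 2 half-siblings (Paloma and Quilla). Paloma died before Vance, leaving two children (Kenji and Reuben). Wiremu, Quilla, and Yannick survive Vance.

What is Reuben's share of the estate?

Reuben receives $75,000.

The entire $900,000 passes to the siblings and their issue.
Counting each half-blood sibling's line as half a unit, there are 3 units in $900,000, so one unit is $300,000. Whole-blood lines (Wiremu and Yannick) take $300,000 each; half-blood lines (Paloma and Quilla) take $150,000 each.
Paloma's share ($150,000) is divided into 2 shares of $75,000: Kenji and Reuben each take $75,000.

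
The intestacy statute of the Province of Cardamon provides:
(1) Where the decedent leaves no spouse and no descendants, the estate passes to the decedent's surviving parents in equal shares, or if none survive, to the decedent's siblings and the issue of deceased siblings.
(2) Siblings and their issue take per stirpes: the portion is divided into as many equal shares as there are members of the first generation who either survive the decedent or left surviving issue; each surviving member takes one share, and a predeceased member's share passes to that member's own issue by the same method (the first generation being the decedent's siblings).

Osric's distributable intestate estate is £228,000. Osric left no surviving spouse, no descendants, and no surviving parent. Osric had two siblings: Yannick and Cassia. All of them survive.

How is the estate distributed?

The entire £228,000 passes to the siblings and their issue.
That amount (£228,000) is divided into 2 shares of £114,000: Yannick and Cassia each take £114,000.

Yannick: £114,000; Cassia: £114,000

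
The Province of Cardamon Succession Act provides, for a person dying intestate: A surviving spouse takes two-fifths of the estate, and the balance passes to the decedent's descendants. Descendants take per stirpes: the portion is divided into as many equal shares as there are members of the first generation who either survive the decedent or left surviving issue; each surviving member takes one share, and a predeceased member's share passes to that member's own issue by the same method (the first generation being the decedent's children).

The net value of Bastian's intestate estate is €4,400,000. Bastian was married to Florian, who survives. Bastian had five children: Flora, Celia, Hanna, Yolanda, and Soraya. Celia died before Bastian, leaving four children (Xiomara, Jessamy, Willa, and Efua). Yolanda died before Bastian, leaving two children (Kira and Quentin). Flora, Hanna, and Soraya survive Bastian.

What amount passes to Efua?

Florian takes two-fifths of €4,400,000 = €1,760,000. The remaining €2,640,000 passes to the descendants.
The descendants' portion (€2,640,000) is divided into 5 shares of €528,000: Flora, Hanna, and Soraya each take €528,000; Celia's €528,000 share passes to Celia's issue; Yolanda's €528,000 share passes to Yolanda's issue.
Celia's share (€528,000) is divided into 4 shares of €132,000: Xiomara, Jessamy, Willa, and Efua each take €132,000.
Yolanda's share (€528,000) is divided into 2 shares of €264,000: Kira and Quentin each take €264,000.

Efua receives €132,000.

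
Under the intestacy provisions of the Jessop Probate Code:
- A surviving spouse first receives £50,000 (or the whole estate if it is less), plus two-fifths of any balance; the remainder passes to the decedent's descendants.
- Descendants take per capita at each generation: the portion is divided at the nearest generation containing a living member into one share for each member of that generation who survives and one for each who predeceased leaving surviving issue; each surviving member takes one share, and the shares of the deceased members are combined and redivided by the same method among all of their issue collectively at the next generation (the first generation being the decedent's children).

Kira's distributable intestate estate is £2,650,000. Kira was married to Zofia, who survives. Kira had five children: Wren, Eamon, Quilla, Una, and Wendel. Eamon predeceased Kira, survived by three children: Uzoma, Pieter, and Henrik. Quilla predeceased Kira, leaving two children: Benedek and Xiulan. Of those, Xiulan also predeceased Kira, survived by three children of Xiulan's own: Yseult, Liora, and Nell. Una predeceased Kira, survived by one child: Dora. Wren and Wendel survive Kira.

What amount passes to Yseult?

Yseult receives £52,000.

Zofia first takes £50,000, leaving a balance of £2,600,000. Zofia then takes two-fifths of the balance (£1,040,000), for a total of £1,090,000. The remaining £1,560,000 passes to the descendants.
The descendants' portion (£1,560,000) is divided at the children's generation into 5 shares of £312,000. Wren and Wendel each take £312,000. The 3 shares of the deceased (Eamon, Quilla, and Una) are combined into a pool of £936,000.
That pool (£936,000) is divided at the grandchildren's generation into 6 shares of £156,000. Uzoma, Pieter, Henrik, Benedek, and Dora each take £156,000. The remaining share for the deceased Xiulan (£156,000) is carried to the next generation.
That pool (£156,000) is divided at the great-grandchildren's generation equally among Yseult, Liora, and Nell: £52,000 each.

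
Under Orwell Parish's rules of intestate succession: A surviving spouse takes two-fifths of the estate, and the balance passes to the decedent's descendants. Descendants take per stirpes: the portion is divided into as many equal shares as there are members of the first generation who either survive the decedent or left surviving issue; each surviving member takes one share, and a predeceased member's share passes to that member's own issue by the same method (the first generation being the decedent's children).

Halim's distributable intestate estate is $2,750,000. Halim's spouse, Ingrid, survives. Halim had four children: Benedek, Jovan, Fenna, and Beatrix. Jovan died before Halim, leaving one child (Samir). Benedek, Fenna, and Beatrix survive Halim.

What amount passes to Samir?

Samir receives $412,500.

Ingrid takes two-fifths of $2,750,000 = $1,100,000. The remaining $1,650,000 passes to the descendants.
The descendants' portion ($1,650,000) is divided into 4 shares of $412,500: Benedek, Fenna, and Beatrix each take $412,500; Jovan's $412,500 share passes to Jovan's issue.
Jovan's share ($412,500) passes entirely to Samir.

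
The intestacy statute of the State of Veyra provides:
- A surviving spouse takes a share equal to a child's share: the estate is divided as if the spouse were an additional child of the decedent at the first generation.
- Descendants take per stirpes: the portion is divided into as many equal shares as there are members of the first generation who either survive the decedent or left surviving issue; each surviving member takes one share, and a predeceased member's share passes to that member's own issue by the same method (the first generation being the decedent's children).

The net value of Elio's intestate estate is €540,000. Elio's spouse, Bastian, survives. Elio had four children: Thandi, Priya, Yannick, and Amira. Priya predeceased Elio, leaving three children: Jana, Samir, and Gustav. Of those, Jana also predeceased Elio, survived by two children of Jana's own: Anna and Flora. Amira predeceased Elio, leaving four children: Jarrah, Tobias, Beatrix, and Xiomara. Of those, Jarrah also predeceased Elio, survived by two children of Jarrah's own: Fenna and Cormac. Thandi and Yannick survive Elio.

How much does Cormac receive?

Cormac receives €13,500.

The spouse counts as an additional share at the children's level, so there are 5 primary shares of €108,000. Bastian takes one such share (€108,000).
The children's combined portion (€432,000) is divided into 4 shares of €108,000: Thandi and Yannick each take €108,000; Priya's €108,000 share passes to Priya's issue; Amira's €108,000 share passes to Amira's issue.
Priya's share (€108,000) is divided into 3 shares of €36,000: Samir and Gustav each take €36,000; Jana's €36,000 share passes to Jana's issue.
Jana's share (€36,000) is divided into 2 shares of €18,000: Anna and Flora each take €18,000.
Amira's share (€108,000) is divided into 4 shares of €27,000: Tobias, Beatrix, and Xiomara each take €27,000; Jarrah's €27,000 share passes to Jarrah's issue.
Jarrah's share (€27,000) is divided into 2 shares of €13,500: Fenna and Cormac each take €13,500.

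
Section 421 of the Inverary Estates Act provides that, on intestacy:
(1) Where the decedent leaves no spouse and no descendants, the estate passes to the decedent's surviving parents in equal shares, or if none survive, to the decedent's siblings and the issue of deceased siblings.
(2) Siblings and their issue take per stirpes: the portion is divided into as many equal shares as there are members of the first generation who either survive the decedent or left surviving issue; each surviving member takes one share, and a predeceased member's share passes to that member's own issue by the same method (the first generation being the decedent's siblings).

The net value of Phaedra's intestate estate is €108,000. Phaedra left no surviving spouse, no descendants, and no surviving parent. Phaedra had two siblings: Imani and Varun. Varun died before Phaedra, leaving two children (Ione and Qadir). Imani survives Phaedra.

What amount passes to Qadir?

The entire €108,000 passes to the siblings and their issue.
That amount (€108,000) is divided into 2 shares of €54,000: Imani takes €54,000; Varun's €54,000 share passes to Varun's issue.
Varun's share (€54,000) is divided into 2 shares of €27,000: Ione and Qadir each take €27,000.

Qadir receives €27,000.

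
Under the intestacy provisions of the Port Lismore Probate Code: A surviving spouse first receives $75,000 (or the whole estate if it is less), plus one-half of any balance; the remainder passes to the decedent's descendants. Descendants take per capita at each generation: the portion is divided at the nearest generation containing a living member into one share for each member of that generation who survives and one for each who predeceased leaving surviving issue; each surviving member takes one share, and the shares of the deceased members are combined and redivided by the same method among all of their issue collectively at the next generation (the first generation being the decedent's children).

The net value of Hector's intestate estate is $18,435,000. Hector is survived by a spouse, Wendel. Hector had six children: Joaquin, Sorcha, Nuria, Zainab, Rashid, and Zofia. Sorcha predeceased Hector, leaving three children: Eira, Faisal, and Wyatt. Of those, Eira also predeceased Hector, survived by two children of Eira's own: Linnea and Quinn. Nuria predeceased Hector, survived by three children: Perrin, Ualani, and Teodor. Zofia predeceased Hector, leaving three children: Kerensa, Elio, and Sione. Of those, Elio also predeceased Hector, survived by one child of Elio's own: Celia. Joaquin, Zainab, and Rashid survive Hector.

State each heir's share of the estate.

Wendel: $9,255,000; Joaquin: $1,530,000; Linnea: $340,000; Quinn: $340,000; Faisal: $510,000; Wyatt: $510,000; Perrin: $510,000; Ualani: $510,000; Teodor: $510,000; Zainab: $1,530,000; Rashid: $1,530,000; Kerensa: $510,000; Celia: $340,000; Sione: $510,000

Wendel first takes $75,000, leaving a balance of $18,360,000. Wendel then takes one-half of the balance ($9,180,000), for a total of $9,255,000. The remaining $9,180,000 passes to the descendants.
The descendants' portion ($9,180,000) is divided at the children's generation into 6 shares of $1,530,000. Joaquin, Zainab, and Rashid each take $1,530,000. The 3 shares of the deceased (Sorcha, Nuria, and Zofia) are combined into a pool of $4,590,000.
That pool ($4,590,000) is divided at the grandchildren's generation into 9 shares of $510,000. Faisal, Wyatt, Perrin, Ualani, Teodor, Kerensa, and Sione each take $510,000. The 2 shares of the deceased (Eira and Elio) are combined into a pool of $1,020,000.
That pool ($1,020,000) is divided at the great-grandchildren's generation equally among Linnea, Quinn, and Celia: $340,000 each.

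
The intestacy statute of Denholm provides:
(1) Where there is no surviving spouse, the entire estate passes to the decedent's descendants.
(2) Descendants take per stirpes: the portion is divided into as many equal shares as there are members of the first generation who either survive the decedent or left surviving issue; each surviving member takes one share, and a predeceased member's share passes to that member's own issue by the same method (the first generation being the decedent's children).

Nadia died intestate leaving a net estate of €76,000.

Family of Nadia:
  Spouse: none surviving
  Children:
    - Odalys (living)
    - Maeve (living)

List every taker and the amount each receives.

The entire €76,000 passes to the descendants.
That amount (€76,000) is divided into 2 shares of €38,000: Odalys and Maeve each take €38,000.

Odalys: €38,000; Maeve: €38,000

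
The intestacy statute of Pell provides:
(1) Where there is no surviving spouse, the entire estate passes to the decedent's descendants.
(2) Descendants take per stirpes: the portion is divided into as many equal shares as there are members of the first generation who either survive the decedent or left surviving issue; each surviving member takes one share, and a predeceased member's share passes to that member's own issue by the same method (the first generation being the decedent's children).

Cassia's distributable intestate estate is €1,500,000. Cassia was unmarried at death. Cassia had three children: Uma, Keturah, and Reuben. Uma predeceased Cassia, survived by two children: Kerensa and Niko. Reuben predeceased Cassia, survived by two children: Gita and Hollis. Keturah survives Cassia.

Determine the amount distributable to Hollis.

Hollis receives €250,000.

The entire €1,500,000 passes to the descendants.
That amount (€1,500,000) is divided into 3 shares of €500,000: Keturah takes €500,000; Uma's €500,000 share passes to Uma's issue; Reuben's €500,000 share passes to Reuben's issue.
Uma's share (€500,000) is divided into 2 shares of €250,000: Kerensa and Niko each take €250,000.
Reuben's share (€500,000) is divided into 2 shares of €250,000: Gita and Hollis each take €250,000.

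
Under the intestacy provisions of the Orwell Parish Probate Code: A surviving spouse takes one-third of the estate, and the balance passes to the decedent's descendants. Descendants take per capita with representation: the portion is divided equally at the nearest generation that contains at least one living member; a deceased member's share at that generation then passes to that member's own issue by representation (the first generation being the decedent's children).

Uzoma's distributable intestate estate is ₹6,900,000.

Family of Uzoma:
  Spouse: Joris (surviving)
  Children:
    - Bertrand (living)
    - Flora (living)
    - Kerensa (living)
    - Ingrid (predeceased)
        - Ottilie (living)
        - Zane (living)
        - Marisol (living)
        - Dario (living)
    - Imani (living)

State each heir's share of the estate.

Joris: ₹2,300,000; Bertrand: ₹920,000; Flora: ₹920,000; Kerensa: ₹920,000; Ottilie: ₹230,000; Zane: ₹230,000; Marisol: ₹230,000; Dario: ₹230,000; Imani: ₹920,000

Joris takes one-third of ₹6,900,000 = ₹2,300,000. The remaining ₹4,600,000 passes to the descendants.
The descendants' portion (₹4,600,000) is divided into 5 shares of ₹920,000: Bertrand, Flora, Kerensa, and Imani each take ₹920,000; Ingrid's ₹920,000 share passes to Ingrid's issue.
Ingrid's share (₹920,000) is divided into 4 shares of ₹230,000: Ottilie, Zane, Marisol, and Dario each take ₹230,000.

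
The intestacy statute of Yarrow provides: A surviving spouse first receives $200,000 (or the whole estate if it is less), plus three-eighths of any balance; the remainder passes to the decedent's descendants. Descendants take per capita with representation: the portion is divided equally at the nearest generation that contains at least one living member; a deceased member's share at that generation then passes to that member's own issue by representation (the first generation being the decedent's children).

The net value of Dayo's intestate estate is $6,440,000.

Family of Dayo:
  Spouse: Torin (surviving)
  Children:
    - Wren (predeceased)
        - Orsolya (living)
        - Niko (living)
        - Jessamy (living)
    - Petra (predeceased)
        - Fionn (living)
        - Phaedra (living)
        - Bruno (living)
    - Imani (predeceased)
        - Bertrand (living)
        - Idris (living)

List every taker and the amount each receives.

Torin first takes $200,000, leaving a balance of $6,240,000. Torin then takes three-eighths of the balance ($2,340,000), for a total of $2,540,000. The remaining $3,900,000 passes to the descendants.
No child survives, so the initial division is made at the grandchildren's generation.
The descendants' portion ($3,900,000) is divided into 8 shares of $487,500: Orsolya, Niko, Jessamy, Fionn, Phaedra, Bruno, Bertrand, and Idris each take $487,500.

Torin: $2,540,000; Orsolya: $487,500; Niko: $487,500; Jessamy: $487,500; Fionn: $487,500; Phaedra: $487,500; Bruno: $487,500; Bertrand: $487,500; Idris: $487,500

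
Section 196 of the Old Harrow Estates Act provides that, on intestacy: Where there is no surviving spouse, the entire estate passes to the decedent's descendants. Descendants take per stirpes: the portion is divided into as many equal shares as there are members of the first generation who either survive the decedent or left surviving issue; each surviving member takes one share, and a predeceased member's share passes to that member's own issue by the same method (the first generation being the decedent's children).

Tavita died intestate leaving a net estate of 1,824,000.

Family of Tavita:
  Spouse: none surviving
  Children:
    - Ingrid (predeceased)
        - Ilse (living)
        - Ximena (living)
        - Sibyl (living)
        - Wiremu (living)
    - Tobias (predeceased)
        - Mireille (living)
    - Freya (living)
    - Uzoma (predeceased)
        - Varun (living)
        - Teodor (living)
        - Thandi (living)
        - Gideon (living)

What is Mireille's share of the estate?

Mireille receives 456,000.

The entire 1,824,000 passes to the descendants.
That amount (1,824,000) is divided into 4 shares of 456,000: Freya takes 456,000; Ingrid's 456,000 share passes to Ingrid's issue; Tobias's 456,000 share passes to Tobias's issue; Uzoma's 456,000 share passes to Uzoma's issue.
Ingrid's share (456,000) is divided into 4 shares of 114,000: Ilse, Ximena, Sibyl, and Wiremu each take 114,000.
Tobias's share (456,000) passes entirely to Mireille.
Uzoma's share (456,000) is divided into 4 shares of 114,000: Varun, Teodor, Thandi, and Gideon each take 114,000.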